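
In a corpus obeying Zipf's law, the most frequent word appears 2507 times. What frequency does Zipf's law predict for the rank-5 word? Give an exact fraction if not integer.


Zipf's law: freq(rank) = f1 / rank
f1 = 2507, rank = 5
freq = 2507 / 5
GCD(2507, 5) = 1
Simplified: 2507/5

2507/5


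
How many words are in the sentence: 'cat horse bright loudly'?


Counting words by splitting on spaces:
  Word 1: 'cat'
  Word 2: 'horse'
  Word 3: 'bright'
  Word 4: 'loudly'
Total words: 4

4


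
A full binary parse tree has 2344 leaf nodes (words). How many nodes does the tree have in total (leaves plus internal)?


Leaf nodes (terminals): 2344
Internal nodes = n - 1 = 2344 - 1 = 2343
Total = leaves + internal = 2344 + 2343 = 4687

4687


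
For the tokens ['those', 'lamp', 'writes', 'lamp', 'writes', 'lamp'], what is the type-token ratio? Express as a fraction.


Tokens: 6
Unique types: ('lamp', 'those', 'writes') = 3
TTR = 3/6
Simplify: divide both by 3 -> 1/2
TTR = 1/2

1/2


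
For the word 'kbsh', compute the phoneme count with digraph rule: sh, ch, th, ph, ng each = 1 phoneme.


Parsing 'kbsh' greedily, digraphs first:
  'k' -> consonant phoneme (phonemes so far: 1)
  'b' -> consonant phoneme (phonemes so far: 2)
  'sh' -> digraph (1 consonant phoneme) (phonemes so far: 3)
Total phonemes: 3

3


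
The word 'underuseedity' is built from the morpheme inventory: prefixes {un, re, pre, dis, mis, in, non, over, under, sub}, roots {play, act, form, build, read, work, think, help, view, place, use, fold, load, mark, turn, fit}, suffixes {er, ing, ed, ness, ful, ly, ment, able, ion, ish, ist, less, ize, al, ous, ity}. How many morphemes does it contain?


Segmenting 'underuseedity' against the inventory:
  'under' -> prefix (morpheme 1)
  'use' -> root (morpheme 2)
  'ed' -> suffix (morpheme 3)
  'ity' -> suffix (morpheme 4)
Total morphemes: 4

4


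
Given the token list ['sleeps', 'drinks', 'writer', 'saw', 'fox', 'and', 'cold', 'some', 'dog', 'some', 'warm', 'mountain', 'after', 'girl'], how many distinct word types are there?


Listing all tokens and tracking unique types:
  Token 1: 'sleeps' -> NEW (unique so far: 1)
  Token 2: 'drinks' -> NEW (unique so far: 2)
  Token 3: 'writer' -> NEW (unique so far: 3)
  Token 4: 'saw' -> NEW (unique so far: 4)
  Token 5: 'fox' -> NEW (unique so far: 5)
  Token 6: 'and' -> NEW (unique so far: 6)
  Token 7: 'cold' -> NEW (unique so far: 7)
  Token 8: 'some' -> NEW (unique so far: 8)
  Token 9: 'dog' -> NEW (unique so far: 9)
  Token 10: 'some' -> duplicate (unique so far: 9)
  Token 11: 'warm' -> NEW (unique so far: 10)
  Token 12: 'mountain' -> NEW (unique so far: 11)
  Token 13: 'after' -> NEW (unique so far: 12)
  Token 14: 'girl' -> NEW (unique so far: 13)
Unique types: ('after', 'and', 'cold', 'dog', 'drinks', 'fox', 'girl', 'mountain', 'saw', 'sleeps', 'some', 'warm', 'writer')
Vocabulary size: 13

13


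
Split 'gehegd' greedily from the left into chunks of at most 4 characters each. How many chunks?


'gehegd' has 6 characters.
Chunking with max size 4:
  Chunk 1: 'gehe' (positions 0-3)
  Chunk 2: 'gd' (positions 4-5)
Total chunks: ceil(6 / 4) = 2

2


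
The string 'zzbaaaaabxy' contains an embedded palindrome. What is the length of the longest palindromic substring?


Scanning 'zzbaaaaabxy' for palindromic substrings.
Substring at positions 2-8: 'baaaaab'.
Check: reverse('baaaaab') = 'baaaaab' -> palindrome confirmed.
Neighbouring characters ('z' / 'x') break symmetry, so it cannot extend further.
No longer palindromic substring exists; longest length = 7

7


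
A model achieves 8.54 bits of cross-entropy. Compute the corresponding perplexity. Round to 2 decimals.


Perplexity formula: PP = 2^H
H = 8.54
PP = 2^8.54
Decompose: 2^8.54 = 2^8 * 2^0.54
2^8 = 256, 2^0.54 ~ 1.4539725
PP ~ 256 * 1.4539725 = 372.2169600
Rounded to 2 decimals: 372.22

372.22


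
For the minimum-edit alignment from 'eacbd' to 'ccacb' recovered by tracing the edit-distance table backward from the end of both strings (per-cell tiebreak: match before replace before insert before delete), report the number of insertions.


Edit distance = 3. Backtracking from cell (5, 5) with preference match > replace > insert > delete,
then listing the resulting alignment 'eacbd' -> 'ccacb' left to right:
  Step 1: insert 'c' [insertion #1]
  Step 2: replace e->c
  Step 3: keep 'a'
  Step 4: keep 'c'
  Step 5: keep 'b'
  Step 6: delete 'd'
Total insertions: 1

1


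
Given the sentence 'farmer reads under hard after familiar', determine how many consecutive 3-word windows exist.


Word trigrams from [6] words:
  Trigram 1: (farmer reads under)
  Trigram 2: (reads under hard)
  Trigram 3: (under hard after)
  Trigram 4: (hard after familiar)
Total word trigrams: 6 - 2 = 4

4


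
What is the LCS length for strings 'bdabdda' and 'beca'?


DP table for LCS of 'bdabdda' and 'beca':
       b  e  c  a
    0  0  0  0  0
  b 0  1  1  1  1
  d 0  1  1  1  1
  a 0  1  1  1  2
  b 0  1  1  1  2
  d 0  1  1  1  2
  d 0  1  1  1  2
  a 0  1  1  1  2
LCS: 'ba'
LCS length = 2

2


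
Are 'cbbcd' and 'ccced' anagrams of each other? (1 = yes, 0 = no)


Sort characters of 'cbbcd': 'bbccd'
Sort characters of 'ccced': 'cccde'
Sorted forms differ -> they are NOT anagrams
Result: 0

0


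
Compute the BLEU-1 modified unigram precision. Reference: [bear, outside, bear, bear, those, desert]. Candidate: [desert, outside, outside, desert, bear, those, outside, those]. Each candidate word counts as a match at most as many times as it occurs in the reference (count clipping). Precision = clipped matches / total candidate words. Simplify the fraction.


Reference word counts: {'bear': 3, 'desert': 1, 'outside': 1, 'those': 1}
Checking each candidate word (with clipping):
  'desert' -> in reference (ref count 1, used 1/1) -> match (matches: 1)
  'outside' -> in reference (ref count 1, used 1/1) -> match (matches: 2)
  'outside' -> ref count 1 already used up (1/1) -> clipped, no match (matches: 2)
  'desert' -> ref count 1 already used up (1/1) -> clipped, no match (matches: 2)
  'bear' -> in reference (ref count 3, used 1/3) -> match (matches: 3)
  'those' -> in reference (ref count 1, used 1/1) -> match (matches: 4)
  'outside' -> ref count 1 already used up (1/1) -> clipped, no match (matches: 4)
  'those' -> ref count 1 already used up (1/1) -> clipped, no match (matches: 4)
Clipped matches: 4, Candidate length: 8
Precision = 4/8 = 1/2

1/2


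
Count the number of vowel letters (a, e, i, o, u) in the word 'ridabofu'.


Scanning each character of 'ridabofu':
  Position 1: 'r' -> consonant (running count: 0)
  Position 2: 'i' -> vowel (running count: 1)
  Position 3: 'd' -> consonant (running count: 1)
  Position 4: 'a' -> vowel (running count: 2)
  Position 5: 'b' -> consonant (running count: 2)
  Position 6: 'o' -> vowel (running count: 3)
  Position 7: 'f' -> consonant (running count: 3)
  Position 8: 'u' -> vowel (running count: 4)
Total vowels: 4

4


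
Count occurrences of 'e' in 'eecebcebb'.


Scanning 'eecebcebb' for 'e':
  Position 0: 'e' -> MATCH (count: 1)
  Position 1: 'e' -> MATCH (count: 2)
  Position 3: 'e' -> MATCH (count: 3)
  Position 6: 'e' -> MATCH (count: 4)
Total occurrences of 'e': 4

4


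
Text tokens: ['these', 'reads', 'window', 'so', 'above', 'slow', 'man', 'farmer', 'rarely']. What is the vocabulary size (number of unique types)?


Listing all tokens and tracking unique types:
  Token 1: 'these' -> NEW (unique so far: 1)
  Token 2: 'reads' -> NEW (unique so far: 2)
  Token 3: 'window' -> NEW (unique so far: 3)
  Token 4: 'so' -> NEW (unique so far: 4)
  Token 5: 'above' -> NEW (unique so far: 5)
  Token 6: 'slow' -> NEW (unique so far: 6)
  Token 7: 'man' -> NEW (unique so far: 7)
  Token 8: 'farmer' -> NEW (unique so far: 8)
  Token 9: 'rarely' -> NEW (unique so far: 9)
Unique types: ('above', 'farmer', 'man', 'rarely', 'reads', 'slow', 'so', 'these', 'window')
Vocabulary size: 9

9


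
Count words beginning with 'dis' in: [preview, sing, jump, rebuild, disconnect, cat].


Checking each word for prefix 'dis':
  'preview' -> no (count: 0)
  'sing' -> no (count: 0)
  'jump' -> no (count: 0)
  'rebuild' -> no (count: 0)
  'disconnect' -> YES, starts with 'dis' (count: 1)
  'cat' -> no (count: 1)
Total with prefix 'dis': 1

1


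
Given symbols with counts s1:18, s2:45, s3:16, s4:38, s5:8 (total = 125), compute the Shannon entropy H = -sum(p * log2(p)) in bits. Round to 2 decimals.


Computing entropy H = -sum(p_i * log2(p_i)):
  s1: p = 18/125 = 0.1440, -p*log2(p) = 0.4026
  s2: p = 45/125 = 0.3600, -p*log2(p) = 0.5306
  s3: p = 16/125 = 0.1280, -p*log2(p) = 0.3796
  s4: p = 38/125 = 0.3040, -p*log2(p) = 0.5222
  s5: p = 8/125 = 0.0640, -p*log2(p) = 0.2538
H = sum of terms = 2.0888
Rounded to 2 decimals: 2.09

2.09


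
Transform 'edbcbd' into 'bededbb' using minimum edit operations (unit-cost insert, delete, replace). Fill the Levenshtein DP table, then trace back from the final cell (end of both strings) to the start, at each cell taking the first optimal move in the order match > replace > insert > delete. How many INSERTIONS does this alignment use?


Edit distance = 4. Backtracking from cell (6, 7) with preference match > replace > insert > delete,
then listing the resulting alignment 'edbcbd' -> 'bededbb' left to right:
  Step 1: insert 'b' [insertion #1]
  Step 2: keep 'e'
  Step 3: keep 'd'
  Step 4: replace b->e
  Step 5: replace c->d
  Step 6: keep 'b'
  Step 7: replace d->b
Total insertions: 1

1


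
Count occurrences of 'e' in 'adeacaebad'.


Scanning 'adeacaebad' for 'e':
  Position 2: 'e' -> MATCH (count: 1)
  Position 6: 'e' -> MATCH (count: 2)
Total occurrences of 'e': 2

2


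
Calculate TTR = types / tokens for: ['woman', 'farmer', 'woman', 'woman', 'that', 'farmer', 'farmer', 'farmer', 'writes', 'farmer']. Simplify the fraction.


Tokens: 10
Unique types: ('farmer', 'that', 'woman', 'writes') = 4
TTR = 4/10
Simplify: divide both by 2 -> 2/5
TTR = 2/5

2/5


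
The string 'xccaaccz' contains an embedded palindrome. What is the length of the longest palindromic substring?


Scanning 'xccaaccz' for palindromic substrings.
Substring at positions 1-6: 'ccaacc'.
Check: reverse('ccaacc') = 'ccaacc' -> palindrome confirmed.
Neighbouring characters ('x' / 'z') break symmetry, so it cannot extend further.
No longer palindromic substring exists; longest length = 6

6


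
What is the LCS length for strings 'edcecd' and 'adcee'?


DP table for LCS of 'edcecd' and 'adcee':
       a  d  c  e  e
    0  0  0  0  0  0
  e 0  0  0  0  1  1
  d 0  0  1  1  1  1
  c 0  0  1  2  2  2
  e 0  0  1  2  3  3
  c 0  0  1  2  3  3
  d 0  0  1  2  3  3
LCS: 'dce'
LCS length = 3

3


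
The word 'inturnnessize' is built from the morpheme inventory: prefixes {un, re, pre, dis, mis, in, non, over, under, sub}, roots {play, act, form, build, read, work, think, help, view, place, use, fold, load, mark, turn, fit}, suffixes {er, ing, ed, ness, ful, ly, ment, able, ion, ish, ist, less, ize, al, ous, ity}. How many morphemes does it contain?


Segmenting 'inturnnessize' against the inventory:
  'in' -> prefix (morpheme 1)
  'turn' -> root (morpheme 2)
  'ness' -> suffix (morpheme 3)
  'ize' -> suffix (morpheme 4)
Total morphemes: 4

4


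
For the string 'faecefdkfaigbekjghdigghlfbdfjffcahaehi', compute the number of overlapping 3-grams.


String 'faecefdkfaigbekjghdigghlfbdfjffcahaehi' has length L = 38.
Number of overlapping n-grams = L - n + 1
Substituting: 38 - 3 + 1 = 36

36


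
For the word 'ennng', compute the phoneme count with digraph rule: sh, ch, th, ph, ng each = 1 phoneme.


Parsing 'ennng' greedily, digraphs first:
  'e' -> vowel phoneme (phonemes so far: 1)
  'n' -> consonant phoneme (phonemes so far: 2)
  'n' -> consonant phoneme (phonemes so far: 3)
  'ng' -> digraph (1 consonant phoneme) (phonemes so far: 4)
Total phonemes: 4

4


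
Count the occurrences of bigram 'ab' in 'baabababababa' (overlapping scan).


Scanning 'baabababababa' for bigram 'ab':
  Position 0: 'ba' -> no
  Position 1: 'aa' -> no
  Position 2: 'ab' -> MATCH
  Position 3: 'ba' -> no
  Position 4: 'ab' -> MATCH
  Position 5: 'ba' -> no
  Position 6: 'ab' -> MATCH
  Position 7: 'ba' -> no
  Position 8: 'ab' -> MATCH
  Position 9: 'ba' -> no
  Position 10: 'ab' -> MATCH
  Position 11: 'ba' -> no
Total matches: 5

5


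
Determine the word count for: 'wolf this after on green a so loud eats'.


Counting words by splitting on spaces:
  Word 1: 'wolf'
  Word 2: 'this'
  Word 3: 'after'
  Word 4: 'on'
  Word 5: 'green'
  Word 6: 'a'
  Word 7: 'so'
  Word 8: 'loud'
  Word 9: 'eats'
Total words: 9

9


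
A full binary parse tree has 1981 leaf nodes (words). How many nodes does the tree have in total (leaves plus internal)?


Leaf nodes (terminals): 1981
Internal nodes = n - 1 = 1981 - 1 = 1980
Total = leaves + internal = 1981 + 1980 = 3961

3961


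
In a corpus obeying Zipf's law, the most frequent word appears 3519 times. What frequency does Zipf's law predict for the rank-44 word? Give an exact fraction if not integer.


Zipf's law: freq(rank) = f1 / rank
f1 = 3519, rank = 44
freq = 3519 / 44
GCD(3519, 44) = 1
Simplified: 3519/44

3519/44


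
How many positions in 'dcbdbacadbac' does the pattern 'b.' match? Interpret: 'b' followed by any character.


Pattern: b. means 'b' followed by any character.
Scanning 'dcbdbacadbac' position-by-position:
  Pos 0: window 'dc' -> no
  Pos 1: window 'cb' -> no
  Pos 2: window 'bd' -> MATCH
  Pos 3: window 'db' -> no
  Pos 4: window 'ba' -> MATCH
  Pos 5: window 'ac' -> no
  Pos 6: window 'ca' -> no
  Pos 7: window 'ad' -> no
  Pos 8: window 'db' -> no
  Pos 9: window 'ba' -> MATCH
  Pos 10: window 'ac' -> no
  Pos 11: window 'c' -> no
Total matches: 3

3


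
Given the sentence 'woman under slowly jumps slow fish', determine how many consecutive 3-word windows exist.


Word trigrams from [6] words:
  Trigram 1: (woman under slowly)
  Trigram 2: (under slowly jumps)
  Trigram 3: (slowly jumps slow)
  Trigram 4: (jumps slow fish)
Total word trigrams: 6 - 2 = 4

4


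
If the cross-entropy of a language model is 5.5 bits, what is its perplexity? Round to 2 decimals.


Perplexity formula: PP = 2^H
H = 5.5
PP = 2^5.5
Decompose: 2^5.5 = 2^5 * 2^0.5 = 2^5 * sqrt(2)
2^5 = 32, sqrt(2) ~ 1.4142136
PP ~ 32 * 1.4142136 = 45.2548352
Rounded to 2 decimals: 45.25

45.25


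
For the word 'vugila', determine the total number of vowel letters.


Scanning each character of 'vugila':
  Position 1: 'v' -> consonant (running count: 0)
  Position 2: 'u' -> vowel (running count: 1)
  Position 3: 'g' -> consonant (running count: 1)
  Position 4: 'i' -> vowel (running count: 2)
  Position 5: 'l' -> consonant (running count: 2)
  Position 6: 'a' -> vowel (running count: 3)
Total vowels: 3

3


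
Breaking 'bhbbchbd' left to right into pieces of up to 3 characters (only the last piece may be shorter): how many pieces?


'bhbbchbd' has 8 characters.
Chunking with max size 3:
  Chunk 1: 'bhb' (positions 0-2)
  Chunk 2: 'bch' (positions 3-5)
  Chunk 3: 'bd' (positions 6-7)
Total chunks: ceil(8 / 3) = 3

3


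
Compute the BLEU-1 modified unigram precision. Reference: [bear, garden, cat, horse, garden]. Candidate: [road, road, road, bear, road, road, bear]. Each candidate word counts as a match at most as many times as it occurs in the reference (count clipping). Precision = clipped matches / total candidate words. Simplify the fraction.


Reference word counts: {'bear': 1, 'cat': 1, 'garden': 2, 'horse': 1}
Checking each candidate word (with clipping):
  'road' -> not in reference -> no match (matches: 0)
  'road' -> not in reference -> no match (matches: 0)
  'road' -> not in reference -> no match (matches: 0)
  'bear' -> in reference (ref count 1, used 1/1) -> match (matches: 1)
  'road' -> not in reference -> no match (matches: 1)
  'road' -> not in reference -> no match (matches: 1)
  'bear' -> ref count 1 already used up (1/1) -> clipped, no match (matches: 1)
Clipped matches: 1, Candidate length: 7
Precision = 1/7

1/7


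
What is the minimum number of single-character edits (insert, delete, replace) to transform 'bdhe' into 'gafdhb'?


Building DP table for s1='bdhe' (len 4) and s2='gafdhb' (len 6):
       g  a  f  d  h  b
    0  1  2  3  4  5  6
  b 1  1  2  3  4  5  5
  d 2  2  2  3  3  4  5
  h 3  3  3  3  4  3  4
  e 4  4  4  4  4  4  4
Edit distance = dp[4][6] = 4

4


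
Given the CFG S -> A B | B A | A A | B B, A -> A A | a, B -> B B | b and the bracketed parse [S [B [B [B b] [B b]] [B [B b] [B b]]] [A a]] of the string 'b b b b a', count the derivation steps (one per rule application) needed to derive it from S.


Every bracketed nonterminal node [X ...] in the tree is produced by exactly one rule application.
Reading the tree off as a leftmost derivation:
  Step 1: S  =>  B A   (applied S -> B A)
  Step 2: B A  =>  B B A   (applied B -> B B)
  Step 3: B B A  =>  B B B A   (applied B -> B B)
  Step 4: B B B A  =>  b B B A   (applied B -> b)
  Step 5: b B B A  =>  b b B A   (applied B -> b)
  Step 6: b b B A  =>  b b B B A   (applied B -> B B)
  Step 7: b b B B A  =>  b b b B A   (applied B -> b)
  Step 8: b b b B A  =>  b b b b A   (applied B -> b)
  Step 9: b b b b A  =>  b b b b a   (applied A -> a)
Final yield: b b b b a
Total rewrite steps: 9

9


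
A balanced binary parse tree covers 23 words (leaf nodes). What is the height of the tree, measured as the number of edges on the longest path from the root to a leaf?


In a balanced binary tree with n leaves the deepest leaf is ceil(log2(n)) edges below the root.
log2(23) = 4.5236
ceil(4.5236) = 5
height (edges) = 5

5


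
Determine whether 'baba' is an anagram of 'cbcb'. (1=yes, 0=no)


Sort characters of 'baba': 'aabb'
Sort characters of 'cbcb': 'bbcc'
Sorted forms differ -> they are NOT anagrams
Result: 0

0


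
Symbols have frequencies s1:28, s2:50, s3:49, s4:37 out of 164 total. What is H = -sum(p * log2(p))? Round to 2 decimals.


Computing entropy H = -sum(p_i * log2(p_i)):
  s1: p = 28/164 = 0.1707, -p*log2(p) = 0.4354
  s2: p = 50/164 = 0.3049, -p*log2(p) = 0.5225
  s3: p = 49/164 = 0.2988, -p*log2(p) = 0.5207
  s4: p = 37/164 = 0.2256, -p*log2(p) = 0.4846
H = sum of terms = 1.9632
Rounded to 2 decimals: 1.96

1.96


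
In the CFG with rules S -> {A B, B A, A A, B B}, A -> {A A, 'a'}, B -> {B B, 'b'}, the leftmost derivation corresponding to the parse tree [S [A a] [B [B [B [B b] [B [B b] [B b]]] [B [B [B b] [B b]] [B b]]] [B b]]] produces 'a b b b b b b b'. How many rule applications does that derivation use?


Every bracketed nonterminal node [X ...] in the tree is produced by exactly one rule application.
Reading the tree off as a leftmost derivation:
  Step 1: S  =>  A B   (applied S -> A B)
  Step 2: A B  =>  a B   (applied A -> a)
  Step 3: a B  =>  a B B   (applied B -> B B)
  Step 4: a B B  =>  a B B B   (applied B -> B B)
  Step 5: a B B B  =>  a B B B B   (applied B -> B B)
  Step 6: a B B B B  =>  a b B B B   (applied B -> b)
  Step 7: a b B B B  =>  a b B B B B   (applied B -> B B)
  Step 8: a b B B B B  =>  a b b B B B   (applied B -> b)
  Step 9: a b b B B B  =>  a b b b B B   (applied B -> b)
  Step 10: a b b b B B  =>  a b b b B B B   (applied B -> B B)
  Step 11: a b b b B B B  =>  a b b b B B B B   (applied B -> B B)
  Step 12: a b b b B B B B  =>  a b b b b B B B   (applied B -> b)
  Step 13: a b b b b B B B  =>  a b b b b b B B   (applied B -> b)
  Step 14: a b b b b b B B  =>  a b b b b b b B   (applied B -> b)
  Step 15: a b b b b b b B  =>  a b b b b b b b   (applied B -> b)
Final yield: a b b b b b b b
Total rewrite steps: 15

15


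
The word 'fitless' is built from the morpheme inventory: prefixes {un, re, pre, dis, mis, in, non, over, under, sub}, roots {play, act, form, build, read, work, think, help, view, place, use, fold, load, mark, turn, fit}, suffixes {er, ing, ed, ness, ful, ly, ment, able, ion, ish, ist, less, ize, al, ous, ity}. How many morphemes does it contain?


Segmenting 'fitless' against the inventory:
  'fit' -> root (morpheme 1)
  'less' -> suffix (morpheme 2)
Total morphemes: 2

2


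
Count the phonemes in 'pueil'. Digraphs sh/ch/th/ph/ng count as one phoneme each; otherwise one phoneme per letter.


Parsing 'pueil' greedily, digraphs first:
  'p' -> consonant phoneme (phonemes so far: 1)
  'u' -> vowel phoneme (phonemes so far: 2)
  'e' -> vowel phoneme (phonemes so far: 3)
  'i' -> vowel phoneme (phonemes so far: 4)
  'l' -> consonant phoneme (phonemes so far: 5)
Total phonemes: 5

5


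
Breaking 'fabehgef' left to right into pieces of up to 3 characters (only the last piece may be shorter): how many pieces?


'fabehgef' has 8 characters.
Chunking with max size 3:
  Chunk 1: 'fab' (positions 0-2)
  Chunk 2: 'ehg' (positions 3-5)
  Chunk 3: 'ef' (positions 6-7)
Total chunks: ceil(8 / 3) = 3

3


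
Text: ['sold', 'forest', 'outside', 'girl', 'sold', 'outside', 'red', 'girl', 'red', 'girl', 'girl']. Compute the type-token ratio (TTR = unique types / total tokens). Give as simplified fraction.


Tokens: 11
Unique types: ('forest', 'girl', 'outside', 'red', 'sold') = 5
TTR = 5/11
Already in lowest terms.

5/11


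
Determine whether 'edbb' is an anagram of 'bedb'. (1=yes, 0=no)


Sort characters of 'edbb': 'bbde'
Sort characters of 'bedb': 'bbde'
Sorted forms match -> they ARE anagrams
Result: 1

1


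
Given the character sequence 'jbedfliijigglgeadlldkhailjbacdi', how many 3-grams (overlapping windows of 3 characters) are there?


String 'jbedfliijigglgeadlldkhailjbacdi' has length L = 31.
Number of overlapping n-grams = L - n + 1
Substituting: 31 - 3 + 1 = 29

29


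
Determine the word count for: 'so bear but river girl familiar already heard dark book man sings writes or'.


Counting words by splitting on spaces:
  Word 1: 'so'
  Word 2: 'bear'
  Word 3: 'but'
  Word 4: 'river'
  Word 5: 'girl'
  Word 6: 'familiar'
  Word 7: 'already'
  Word 8: 'heard'
  Word 9: 'dark'
  Word 10: 'book'
  Word 11: 'man'
  Word 12: 'sings'
  Word 13: 'writes'
  Word 14: 'or'
Total words: 14

14


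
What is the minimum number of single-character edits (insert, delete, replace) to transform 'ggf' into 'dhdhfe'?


Building DP table for s1='ggf' (len 3) and s2='dhdhfe' (len 6):
       d  h  d  h  f  e
    0  1  2  3  4  5  6
  g 1  1  2  3  4  5  6
  g 2  2  2  3  4  5  6
  f 3  3  3  3  4  4  5
Edit distance = dp[3][6] = 5

5


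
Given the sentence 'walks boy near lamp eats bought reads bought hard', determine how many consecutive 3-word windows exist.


Word trigrams from [9] words:
  Trigram 1: (walks boy near)
  Trigram 2: (boy near lamp)
  Trigram 3: (near lamp eats)
  Trigram 4: (lamp eats bought)
  Trigram 5: (eats bought reads)
  Trigram 6: (bought reads bought)
  Trigram 7: (reads bought hard)
Total word trigrams: 9 - 2 = 7

7


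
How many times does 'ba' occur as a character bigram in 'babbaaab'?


Scanning 'babbaaab' for bigram 'ba':
  Position 0: 'ba' -> MATCH
  Position 1: 'ab' -> no
  Position 2: 'bb' -> no
  Position 3: 'ba' -> MATCH
  Position 4: 'aa' -> no
  Position 5: 'aa' -> no
  Position 6: 'ab' -> no
Total matches: 2

2


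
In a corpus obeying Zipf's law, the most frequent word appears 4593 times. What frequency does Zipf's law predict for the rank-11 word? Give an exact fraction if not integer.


Zipf's law: freq(rank) = f1 / rank
f1 = 4593, rank = 11
freq = 4593 / 11
GCD(4593, 11) = 1
Simplified: 4593/11

4593/11


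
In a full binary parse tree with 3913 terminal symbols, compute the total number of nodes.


Leaf nodes (terminals): 3913
Internal nodes = n - 1 = 3913 - 1 = 3912
Total = leaves + internal = 3913 + 3912 = 7825

7825


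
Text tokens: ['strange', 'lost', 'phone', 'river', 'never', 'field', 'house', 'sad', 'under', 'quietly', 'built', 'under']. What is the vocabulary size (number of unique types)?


Listing all tokens and tracking unique types:
  Token 1: 'strange' -> NEW (unique so far: 1)
  Token 2: 'lost' -> NEW (unique so far: 2)
  Token 3: 'phone' -> NEW (unique so far: 3)
  Token 4: 'river' -> NEW (unique so far: 4)
  Token 5: 'never' -> NEW (unique so far: 5)
  Token 6: 'field' -> NEW (unique so far: 6)
  Token 7: 'house' -> NEW (unique so far: 7)
  Token 8: 'sad' -> NEW (unique so far: 8)
  Token 9: 'under' -> NEW (unique so far: 9)
  Token 10: 'quietly' -> NEW (unique so far: 10)
  Token 11: 'built' -> NEW (unique so far: 11)
  Token 12: 'under' -> duplicate (unique so far: 11)
Unique types: ('built', 'field', 'house', 'lost', 'never', 'phone', 'quietly', 'river', 'sad', 'strange', 'under')
Vocabulary size: 11

11


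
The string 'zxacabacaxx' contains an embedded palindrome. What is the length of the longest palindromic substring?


Scanning 'zxacabacaxx' for palindromic substrings.
Substring at positions 1-9: 'xacabacax'.
Check: reverse('xacabacax') = 'xacabacax' -> palindrome confirmed.
Neighbouring characters ('z' / 'x') break symmetry, so it cannot extend further.
No longer palindromic substring exists; longest length = 9

9


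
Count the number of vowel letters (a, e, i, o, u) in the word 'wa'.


Scanning each character of 'wa':
  Position 1: 'w' -> consonant (running count: 0)
  Position 2: 'a' -> vowel (running count: 1)
Total vowels: 1

1


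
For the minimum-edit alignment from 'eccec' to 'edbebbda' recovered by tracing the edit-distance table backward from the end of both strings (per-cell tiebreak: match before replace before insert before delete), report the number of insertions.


Edit distance = 6. Backtracking from cell (5, 8) with preference match > replace > insert > delete,
then listing the resulting alignment 'eccec' -> 'edbebbda' left to right:
  Step 1: keep 'e'
  Step 2: replace c->d
  Step 3: replace c->b
  Step 4: keep 'e'
  Step 5: insert 'b' [insertion #1]
  Step 6: insert 'b' [insertion #2]
  Step 7: insert 'd' [insertion #3]
  Step 8: replace c->a
Total insertions: 3

3


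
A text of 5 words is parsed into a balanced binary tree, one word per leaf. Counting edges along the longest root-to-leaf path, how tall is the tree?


In a balanced binary tree with n leaves the deepest leaf is ceil(log2(n)) edges below the root.
log2(5) = 2.3219
ceil(2.3219) = 3
height (edges) = 3

3


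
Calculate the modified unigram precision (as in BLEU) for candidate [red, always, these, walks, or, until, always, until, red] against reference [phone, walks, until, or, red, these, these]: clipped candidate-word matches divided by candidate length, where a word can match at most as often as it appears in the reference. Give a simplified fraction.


Reference word counts: {'or': 1, 'phone': 1, 'red': 1, 'these': 2, 'until': 1, 'walks': 1}
Checking each candidate word (with clipping):
  'red' -> in reference (ref count 1, used 1/1) -> match (matches: 1)
  'always' -> not in reference -> no match (matches: 1)
  'these' -> in reference (ref count 2, used 1/2) -> match (matches: 2)
  'walks' -> in reference (ref count 1, used 1/1) -> match (matches: 3)
  'or' -> in reference (ref count 1, used 1/1) -> match (matches: 4)
  'until' -> in reference (ref count 1, used 1/1) -> match (matches: 5)
  'always' -> not in reference -> no match (matches: 5)
  'until' -> ref count 1 already used up (1/1) -> clipped, no match (matches: 5)
  'red' -> ref count 1 already used up (1/1) -> clipped, no match (matches: 5)
Clipped matches: 5, Candidate length: 9
Precision = 5/9

5/9


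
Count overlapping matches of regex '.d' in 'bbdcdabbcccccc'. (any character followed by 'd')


Pattern: .d means any character followed by 'd'.
Scanning 'bbdcdabbcccccc' position-by-position:
  Pos 0: window 'bb' -> no
  Pos 1: window 'bd' -> MATCH
  Pos 2: window 'dc' -> no
  Pos 3: window 'cd' -> MATCH
  Pos 4: window 'da' -> no
  Pos 5: window 'ab' -> no
  Pos 6: window 'bb' -> no
  Pos 7: window 'bc' -> no
  Pos 8: window 'cc' -> no
  Pos 9: window 'cc' -> no
  Pos 10: window 'cc' -> no
  Pos 11: window 'cc' -> no
  Pos 12: window 'cc' -> no
  Pos 13: window 'c' -> no
Total matches: 2

2


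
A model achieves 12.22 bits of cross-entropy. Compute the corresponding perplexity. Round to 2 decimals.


Perplexity formula: PP = 2^H
H = 12.22
PP = 2^12.22
Decompose: 2^12.22 = 2^12 * 2^0.22
2^12 = 4096, 2^0.22 ~ 1.1647336
PP ~ 4096 * 1.1647336 = 4770.7488256
Rounded to 2 decimals: 4770.75

4770.75


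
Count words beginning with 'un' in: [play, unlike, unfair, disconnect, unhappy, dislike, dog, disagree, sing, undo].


Checking each word for prefix 'un':
  'play' -> no (count: 0)
  'unlike' -> YES, starts with 'un' (count: 1)
  'unfair' -> YES, starts with 'un' (count: 2)
  'disconnect' -> no (count: 2)
  'unhappy' -> YES, starts with 'un' (count: 3)
  'dislike' -> no (count: 3)
  'dog' -> no (count: 3)
  'disagree' -> no (count: 3)
  'sing' -> no (count: 3)
  'undo' -> YES, starts with 'un' (count: 4)
Total with prefix 'un': 4

4


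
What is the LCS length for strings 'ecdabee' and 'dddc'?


DP table for LCS of 'ecdabee' and 'dddc':
       d  d  d  c
    0  0  0  0  0
  e 0  0  0  0  0
  c 0  0  0  0  1
  d 0  1  1  1  1
  a 0  1  1  1  1
  b 0  1  1  1  1
  e 0  1  1  1  1
  e 0  1  1  1  1
LCS: 'c'
LCS length = 1

1


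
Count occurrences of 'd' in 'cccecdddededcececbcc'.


Scanning 'cccecdddededcececbcc' for 'd':
  Position 5: 'd' -> MATCH (count: 1)
  Position 6: 'd' -> MATCH (count: 2)
  Position 7: 'd' -> MATCH (count: 3)
  Position 9: 'd' -> MATCH (count: 4)
  Position 11: 'd' -> MATCH (count: 5)
Total occurrences of 'd': 5

5


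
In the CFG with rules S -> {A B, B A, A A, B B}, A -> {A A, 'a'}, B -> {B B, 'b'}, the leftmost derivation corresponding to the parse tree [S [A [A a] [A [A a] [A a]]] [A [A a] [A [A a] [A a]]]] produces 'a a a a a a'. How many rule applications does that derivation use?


Every bracketed nonterminal node [X ...] in the tree is produced by exactly one rule application.
Reading the tree off as a leftmost derivation:
  Step 1: S  =>  A A   (applied S -> A A)
  Step 2: A A  =>  A A A   (applied A -> A A)
  Step 3: A A A  =>  a A A   (applied A -> a)
  Step 4: a A A  =>  a A A A   (applied A -> A A)
  Step 5: a A A A  =>  a a A A   (applied A -> a)
  Step 6: a a A A  =>  a a a A   (applied A -> a)
  Step 7: a a a A  =>  a a a A A   (applied A -> A A)
  Step 8: a a a A A  =>  a a a a A   (applied A -> a)
  Step 9: a a a a A  =>  a a a a A A   (applied A -> A A)
  Step 10: a a a a A A  =>  a a a a a A   (applied A -> a)
  Step 11: a a a a a A  =>  a a a a a a   (applied A -> a)
Final yield: a a a a a a
Total rewrite steps: 11

11


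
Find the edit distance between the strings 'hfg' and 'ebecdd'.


Building DP table for s1='hfg' (len 3) and s2='ebecdd' (len 6):
       e  b  e  c  d  d
    0  1  2  3  4  5  6
  h 1  1  2  3  4  5  6
  f 2  2  2  3  4  5  6
  g 3  3  3  3  4  5  6
Edit distance = dp[3][6] = 6

6


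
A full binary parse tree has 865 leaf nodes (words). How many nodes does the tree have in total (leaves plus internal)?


Leaf nodes (terminals): 865
Internal nodes = n - 1 = 865 - 1 = 864
Total = leaves + internal = 865 + 864 = 1729

1729


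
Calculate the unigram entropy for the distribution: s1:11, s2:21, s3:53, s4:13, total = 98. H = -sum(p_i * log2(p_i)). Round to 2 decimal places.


Computing entropy H = -sum(p_i * log2(p_i)):
  s1: p = 11/98 = 0.1122, -p*log2(p) = 0.3542
  s2: p = 21/98 = 0.2143, -p*log2(p) = 0.4762
  s3: p = 53/98 = 0.5408, -p*log2(p) = 0.4796
  s4: p = 13/98 = 0.1327, -p*log2(p) = 0.3866
H = sum of terms = 1.6966
Rounded to 2 decimals: 1.70

1.70


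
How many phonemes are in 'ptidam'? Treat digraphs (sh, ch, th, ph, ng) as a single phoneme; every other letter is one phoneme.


Parsing 'ptidam' greedily, digraphs first:
  'p' -> consonant phoneme (phonemes so far: 1)
  't' -> consonant phoneme (phonemes so far: 2)
  'i' -> vowel phoneme (phonemes so far: 3)
  'd' -> consonant phoneme (phonemes so far: 4)
  'a' -> vowel phoneme (phonemes so far: 5)
  'm' -> consonant phoneme (phonemes so far: 6)
Total phonemes: 6

6


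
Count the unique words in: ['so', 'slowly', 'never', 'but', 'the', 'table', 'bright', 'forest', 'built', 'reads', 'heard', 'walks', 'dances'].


Listing all tokens and tracking unique types:
  Token 1: 'so' -> NEW (unique so far: 1)
  Token 2: 'slowly' -> NEW (unique so far: 2)
  Token 3: 'never' -> NEW (unique so far: 3)
  Token 4: 'but' -> NEW (unique so far: 4)
  Token 5: 'the' -> NEW (unique so far: 5)
  Token 6: 'table' -> NEW (unique so far: 6)
  Token 7: 'bright' -> NEW (unique so far: 7)
  Token 8: 'forest' -> NEW (unique so far: 8)
  Token 9: 'built' -> NEW (unique so far: 9)
  Token 10: 'reads' -> NEW (unique so far: 10)
  Token 11: 'heard' -> NEW (unique so far: 11)
  Token 12: 'walks' -> NEW (unique so far: 12)
  Token 13: 'dances' -> NEW (unique so far: 13)
Unique types: ('bright', 'built', 'but', 'dances', 'forest', 'heard', 'never', 'reads', 'slowly', 'so', 'table', 'the', 'walks')
Vocabulary size: 13

13


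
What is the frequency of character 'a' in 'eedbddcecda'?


Scanning 'eedbddcecda' for 'a':
  Position 10: 'a' -> MATCH (count: 1)
Total occurrences of 'a': 1

1


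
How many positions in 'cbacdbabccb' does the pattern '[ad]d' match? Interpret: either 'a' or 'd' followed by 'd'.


Pattern: [ad]d means either 'a' or 'd' followed by 'd'.
Scanning 'cbacdbabccb' position-by-position:
  Pos 0: window 'cb' -> no
  Pos 1: window 'ba' -> no
  Pos 2: window 'ac' -> no
  Pos 3: window 'cd' -> no
  Pos 4: window 'db' -> no
  Pos 5: window 'ba' -> no
  Pos 6: window 'ab' -> no
  Pos 7: window 'bc' -> no
  Pos 8: window 'cc' -> no
  Pos 9: window 'cb' -> no
  Pos 10: window 'b' -> no
Total matches: 0

0


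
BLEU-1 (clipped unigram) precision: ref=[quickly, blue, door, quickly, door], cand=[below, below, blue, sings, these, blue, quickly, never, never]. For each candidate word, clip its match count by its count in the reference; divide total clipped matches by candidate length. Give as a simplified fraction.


Reference word counts: {'blue': 1, 'door': 2, 'quickly': 2}
Checking each candidate word (with clipping):
  'below' -> not in reference -> no match (matches: 0)
  'below' -> not in reference -> no match (matches: 0)
  'blue' -> in reference (ref count 1, used 1/1) -> match (matches: 1)
  'sings' -> not in reference -> no match (matches: 1)
  'these' -> not in reference -> no match (matches: 1)
  'blue' -> ref count 1 already used up (1/1) -> clipped, no match (matches: 1)
  'quickly' -> in reference (ref count 2, used 1/2) -> match (matches: 2)
  'never' -> not in reference -> no match (matches: 2)
  'never' -> not in reference -> no match (matches: 2)
Clipped matches: 2, Candidate length: 9
Precision = 2/9

2/9


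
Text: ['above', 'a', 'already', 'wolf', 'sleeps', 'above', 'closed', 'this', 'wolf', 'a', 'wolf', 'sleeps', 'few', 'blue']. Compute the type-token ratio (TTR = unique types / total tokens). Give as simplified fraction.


Tokens: 14
Unique types: ('a', 'above', 'already', 'blue', 'closed', 'few', 'sleeps', 'this', 'wolf') = 9
TTR = 9/14
Already in lowest terms.

9/14


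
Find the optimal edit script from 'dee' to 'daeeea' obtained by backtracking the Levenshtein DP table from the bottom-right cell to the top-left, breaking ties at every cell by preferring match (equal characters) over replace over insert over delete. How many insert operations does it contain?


Edit distance = 3. Backtracking from cell (3, 6) with preference match > replace > insert > delete,
then listing the resulting alignment 'dee' -> 'daeeea' left to right:
  Step 1: keep 'd'
  Step 2: insert 'a' [insertion #1]
  Step 3: insert 'e' [insertion #2]
  Step 4: keep 'e'
  Step 5: keep 'e'
  Step 6: insert 'a' [insertion #3]
Total insertions: 3

3


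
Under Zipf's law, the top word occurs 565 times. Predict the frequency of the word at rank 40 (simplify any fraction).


Zipf's law: freq(rank) = f1 / rank
f1 = 565, rank = 40
freq = 565 / 40
GCD(565, 40) = 5
Simplified: 113/8

113/8


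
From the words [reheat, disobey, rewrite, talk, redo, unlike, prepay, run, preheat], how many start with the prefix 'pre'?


Checking each word for prefix 'pre':
  'reheat' -> no (count: 0)
  'disobey' -> no (count: 0)
  'rewrite' -> no (count: 0)
  'talk' -> no (count: 0)
  'redo' -> no (count: 0)
  'unlike' -> no (count: 0)
  'prepay' -> YES, starts with 'pre' (count: 1)
  'run' -> no (count: 1)
  'preheat' -> YES, starts with 'pre' (count: 2)
Total with prefix 'pre': 2

2


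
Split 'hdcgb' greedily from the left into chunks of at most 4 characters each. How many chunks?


'hdcgb' has 5 characters.
Chunking with max size 4:
  Chunk 1: 'hdcg' (positions 0-3)
  Chunk 2: 'b' (positions 4-4)
Total chunks: ceil(5 / 4) = 2

2


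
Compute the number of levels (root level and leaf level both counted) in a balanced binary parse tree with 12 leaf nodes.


In a balanced binary tree with n leaves the deepest leaf is ceil(log2(n)) edges below the root,
so counting node levels inclusive of root and leaves gives ceil(log2(n)) + 1 levels.
log2(12) = 3.5850
ceil(3.5850) = 4
levels = 4 + 1 = 5

5


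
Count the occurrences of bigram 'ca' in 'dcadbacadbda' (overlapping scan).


Scanning 'dcadbacadbda' for bigram 'ca':
  Position 0: 'dc' -> no
  Position 1: 'ca' -> MATCH
  Position 2: 'ad' -> no
  Position 3: 'db' -> no
  Position 4: 'ba' -> no
  Position 5: 'ac' -> no
  Position 6: 'ca' -> MATCH
  Position 7: 'ad' -> no
  Position 8: 'db' -> no
  Position 9: 'bd' -> no
  Position 10: 'da' -> no
Total matches: 2

2


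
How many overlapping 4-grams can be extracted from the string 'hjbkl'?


String 'hjbkl' has length L = 5.
Number of overlapping n-grams = L - n + 1
Substituting: 5 - 4 + 1 = 2

2


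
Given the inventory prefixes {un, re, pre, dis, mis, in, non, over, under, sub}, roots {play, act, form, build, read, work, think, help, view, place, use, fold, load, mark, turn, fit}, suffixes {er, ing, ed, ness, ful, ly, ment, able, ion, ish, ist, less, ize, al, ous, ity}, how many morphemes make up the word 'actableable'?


Segmenting 'actableable' against the inventory:
  'act' -> root (morpheme 1)
  'able' -> suffix (morpheme 2)
  'able' -> suffix (morpheme 3)
Total morphemes: 3

3


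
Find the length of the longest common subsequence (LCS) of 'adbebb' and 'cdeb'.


DP table for LCS of 'adbebb' and 'cdeb':
       c  d  e  b
    0  0  0  0  0
  a 0  0  0  0  0
  d 0  0  1  1  1
  b 0  0  1  1  2
  e 0  0  1  2  2
  b 0  0  1  2  3
  b 0  0  1  2  3
LCS: 'deb'
LCS length = 3

3


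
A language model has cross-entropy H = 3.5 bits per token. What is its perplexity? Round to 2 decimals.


Perplexity formula: PP = 2^H
H = 3.5
PP = 2^3.5
Decompose: 2^3.5 = 2^3 * 2^0.5 = 2^3 * sqrt(2)
2^3 = 8, sqrt(2) ~ 1.4142136
PP ~ 8 * 1.4142136 = 11.3137088
Rounded to 2 decimals: 11.31

11.31


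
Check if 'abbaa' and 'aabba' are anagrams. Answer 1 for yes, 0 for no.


Sort characters of 'abbaa': 'aaabb'
Sort characters of 'aabba': 'aaabb'
Sorted forms match -> they ARE anagrams
Result: 1

1


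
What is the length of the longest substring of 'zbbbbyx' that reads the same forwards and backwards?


Scanning 'zbbbbyx' for palindromic substrings.
Substring at positions 1-4: 'bbbb'.
Check: reverse('bbbb') = 'bbbb' -> palindrome confirmed.
Neighbouring characters ('z' / 'y') break symmetry, so it cannot extend further.
No longer palindromic substring exists; longest length = 4

4


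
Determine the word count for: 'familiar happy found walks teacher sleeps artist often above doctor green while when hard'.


Counting words by splitting on spaces:
  Word 1: 'familiar'
  Word 2: 'happy'
  Word 3: 'found'
  Word 4: 'walks'
  Word 5: 'teacher'
  Word 6: 'sleeps'
  Word 7: 'artist'
  Word 8: 'often'
  Word 9: 'above'
  Word 10: 'doctor'
  Word 11: 'green'
  Word 12: 'while'
  Word 13: 'when'
  Word 14: 'hard'
Total words: 14

14


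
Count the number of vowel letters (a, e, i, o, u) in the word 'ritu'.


Scanning each character of 'ritu':
  Position 1: 'r' -> consonant (running count: 0)
  Position 2: 'i' -> vowel (running count: 1)
  Position 3: 't' -> consonant (running count: 1)
  Position 4: 'u' -> vowel (running count: 2)
Total vowels: 2

2
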